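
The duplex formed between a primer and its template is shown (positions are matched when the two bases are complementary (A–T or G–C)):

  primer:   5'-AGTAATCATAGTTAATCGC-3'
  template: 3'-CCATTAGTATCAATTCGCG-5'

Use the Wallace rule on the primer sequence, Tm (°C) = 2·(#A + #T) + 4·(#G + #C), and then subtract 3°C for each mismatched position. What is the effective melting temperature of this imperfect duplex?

44°C

Primer base counts: A=7, T=6, G=3, C=3 → A+T=13, G+C=6
Perfect-match Tm = 2(13) + 4(6) = 26 + 24 = 50°C
Mismatches (positions where the bases are not complementary): 2 (at positions 1, 16)
Effective Tm = 50 − 2×3 = 50 − 6 = 44°C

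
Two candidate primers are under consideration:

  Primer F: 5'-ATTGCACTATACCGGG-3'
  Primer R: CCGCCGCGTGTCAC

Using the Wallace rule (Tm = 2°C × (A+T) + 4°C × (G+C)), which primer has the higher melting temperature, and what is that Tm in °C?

Primer F: A+T=8, G+C=8 → Tm = 2(8)+4(8) = 48°C
Primer R: A+T=3, G+C=11 → Tm = 2(3)+4(11) = 50°C
48°C vs 50°C → primer R is higher.

Primer R, 50°C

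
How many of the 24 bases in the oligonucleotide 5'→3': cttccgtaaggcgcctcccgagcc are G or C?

Counting bases: G=6, A=3, C=11, T=4
Total G or C: 6 + 11 = 17

17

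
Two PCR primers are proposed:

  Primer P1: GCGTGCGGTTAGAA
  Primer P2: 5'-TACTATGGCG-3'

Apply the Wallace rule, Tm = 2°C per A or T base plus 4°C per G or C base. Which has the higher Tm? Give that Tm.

Primer P1, 44°C

Primer P1: A+T=6, G+C=8 → Tm = 2(6)+4(8) = 44°C
Primer P2: A+T=5, G+C=5 → Tm = 2(5)+4(5) = 30°C
44°C vs 30°C → primer P1 is higher.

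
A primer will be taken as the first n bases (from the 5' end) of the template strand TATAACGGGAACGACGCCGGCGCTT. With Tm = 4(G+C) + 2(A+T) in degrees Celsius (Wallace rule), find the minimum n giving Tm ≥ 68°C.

First 20 bases: TATAACGGGAACGACGCCGG → Tm = 64°C (< 68°C)
First 21 bases: TATAACGGGAACGACGCCGGC → Tm = 68°C (≥ 68°C)
Each additional base adds 2°C (A/T) or 4°C (G/C), so Tm is non-decreasing in n; n = 21 is the first length to reach 68°C.

n = 21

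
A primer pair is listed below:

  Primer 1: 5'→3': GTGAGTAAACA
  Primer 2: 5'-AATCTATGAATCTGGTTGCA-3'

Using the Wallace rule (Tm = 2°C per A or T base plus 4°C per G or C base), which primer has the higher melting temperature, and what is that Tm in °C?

Primer 1: A+T=7, G+C=4 → Tm = 2(7)+4(4) = 30°C
Primer 2: A+T=13, G+C=7 → Tm = 2(13)+4(7) = 54°C
30°C vs 54°C → primer 2 is higher.

Primer 2, 54°C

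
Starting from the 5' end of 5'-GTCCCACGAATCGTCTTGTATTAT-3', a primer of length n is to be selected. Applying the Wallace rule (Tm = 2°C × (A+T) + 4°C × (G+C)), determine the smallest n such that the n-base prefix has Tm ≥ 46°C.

n = 15

First 14 bases: GTCCCACGAATCGT → Tm = 44°C (< 46°C)
First 15 bases: GTCCCACGAATCGTC → Tm = 48°C (≥ 46°C)
Each additional base adds 2°C (A/T) or 4°C (G/C), so Tm is non-decreasing in n; n = 15 is the first length to reach 46°C.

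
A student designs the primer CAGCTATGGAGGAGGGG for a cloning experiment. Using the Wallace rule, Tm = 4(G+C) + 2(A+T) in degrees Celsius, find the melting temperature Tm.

Scanning the sequence gives G=9, C=2, A=4, T=2.
AT pairs contribute 6, GC pairs contribute 11.
Tm = 2×6 + 4×11 = 56°C

56°C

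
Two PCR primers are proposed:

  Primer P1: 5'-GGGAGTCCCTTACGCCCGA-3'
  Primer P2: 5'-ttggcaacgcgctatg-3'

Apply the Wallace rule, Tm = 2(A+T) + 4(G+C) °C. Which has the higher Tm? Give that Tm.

Primer P1, 64°C

Primer P1: A+T=6, G+C=13 → Tm = 2(6)+4(13) = 64°C
Primer P2: A+T=7, G+C=9 → Tm = 2(7)+4(9) = 50°C
64°C vs 50°C → primer P1 is higher.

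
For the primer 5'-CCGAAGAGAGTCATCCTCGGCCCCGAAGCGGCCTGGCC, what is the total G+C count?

Scanning the sequence gives A=7, G=12, T=4, C=15.
G+C = 12 + 15 = 27

27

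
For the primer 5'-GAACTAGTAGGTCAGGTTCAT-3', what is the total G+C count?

Counting bases: C=3, A=6, G=6, T=6
G+C = 6 + 3 = 9

9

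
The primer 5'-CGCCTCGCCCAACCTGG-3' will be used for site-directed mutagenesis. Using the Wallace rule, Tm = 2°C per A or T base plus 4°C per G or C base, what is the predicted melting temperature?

60°C

Base counts: T=2, A=2, C=9, G=4
So N_AT = 4 and N_GC = 13.
Tm = 2(4) + 4(13) = 8 + 52 = 60°C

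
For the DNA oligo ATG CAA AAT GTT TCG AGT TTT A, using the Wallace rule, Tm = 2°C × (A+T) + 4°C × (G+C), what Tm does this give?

Base counts: C=2, A=7, T=9, G=4
A+T = 16, G+C = 6
Tm = 2(16) + 4(6) = 32 + 24 = 56°C

56°C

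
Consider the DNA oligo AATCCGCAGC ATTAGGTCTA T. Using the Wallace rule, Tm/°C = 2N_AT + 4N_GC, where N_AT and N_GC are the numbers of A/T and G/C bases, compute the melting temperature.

Base counts: G=4, C=5, A=6, T=6
A+T = 12, G+C = 9
Tm = 2×12 + 4×9 = 60°C

60°C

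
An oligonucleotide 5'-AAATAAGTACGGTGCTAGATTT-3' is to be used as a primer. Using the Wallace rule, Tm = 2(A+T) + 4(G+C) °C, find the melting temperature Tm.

58°C

Counting bases: T=7, G=5, C=2, A=8
AT pairs contribute 15, GC pairs contribute 7.
Tm = 2×15 + 4×7 = 58°C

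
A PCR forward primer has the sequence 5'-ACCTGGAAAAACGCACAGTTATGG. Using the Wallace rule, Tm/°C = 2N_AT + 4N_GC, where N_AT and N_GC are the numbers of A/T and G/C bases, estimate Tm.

70°C

Base counts: C=5, A=9, G=6, T=4
A+T = 13, G+C = 11
Tm = 2(13) + 4(11) = 26 + 44 = 70°C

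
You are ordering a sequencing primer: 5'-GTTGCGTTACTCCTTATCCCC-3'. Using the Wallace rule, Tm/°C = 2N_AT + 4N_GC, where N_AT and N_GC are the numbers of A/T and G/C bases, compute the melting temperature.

64°C

Counting bases: A=2, T=8, G=3, C=8
A+T = 10, G+C = 11
Tm = 2×10 + 4×11 = 64°C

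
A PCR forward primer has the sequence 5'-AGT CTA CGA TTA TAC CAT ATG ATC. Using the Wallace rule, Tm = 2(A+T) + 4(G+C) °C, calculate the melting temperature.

64°C

Base counts: A=8, C=5, G=3, T=8
So N_AT = 16 and N_GC = 8.
Tm = 4·8 + 2·16 = 32 + 32 = 64°C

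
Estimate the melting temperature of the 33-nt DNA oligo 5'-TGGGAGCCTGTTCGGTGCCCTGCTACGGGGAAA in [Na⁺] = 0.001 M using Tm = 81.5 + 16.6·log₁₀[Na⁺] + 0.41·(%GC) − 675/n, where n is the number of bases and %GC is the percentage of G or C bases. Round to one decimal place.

Length n = 33. Counting bases: C=8, A=5, T=7, G=13
G+C = 21, so %GC = 21/33 × 100 = 63.636%
Salt term: 16.6 × (-3) = -49.8
GC term: 0.41 × 63.636 = 26.091; length term: −675/33 = −20.455
Tm = 81.5 + (-49.8) + 26.091 − 20.455 = 37.336 → 37.3°C

37.3°C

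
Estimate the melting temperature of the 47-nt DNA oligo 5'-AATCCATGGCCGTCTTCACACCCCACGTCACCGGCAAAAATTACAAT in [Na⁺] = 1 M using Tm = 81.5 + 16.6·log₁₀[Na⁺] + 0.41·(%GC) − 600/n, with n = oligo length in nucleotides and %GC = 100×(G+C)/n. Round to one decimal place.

88.8°C

Length n = 47. G=6, C=17, A=15, T=9
G+C = 23, so %GC = 23/47 × 100 = 48.936%
Salt term: 16.6 × (0) = 0
GC term: 0.41 × 48.936 = 20.064; length term: −600/47 = −12.766
Tm = 81.5 + (0) + 20.064 − 12.766 = 88.798 → 88.8°C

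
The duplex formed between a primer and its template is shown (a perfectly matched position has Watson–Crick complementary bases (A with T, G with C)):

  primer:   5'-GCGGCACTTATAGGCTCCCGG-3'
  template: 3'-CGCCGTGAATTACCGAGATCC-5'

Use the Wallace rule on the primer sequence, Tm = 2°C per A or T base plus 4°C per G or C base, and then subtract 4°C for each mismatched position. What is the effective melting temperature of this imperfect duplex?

Primer base counts: A=3, T=4, G=7, C=7 → A+T=7, G+C=14
Perfect-match Tm = 2(7) + 4(14) = 14 + 56 = 70°C
Mismatches (positions where the bases are not complementary): 4 (at positions 11, 12, 18, 19)
Effective Tm = 70 − 4×4 = 70 − 16 = 54°C

54°C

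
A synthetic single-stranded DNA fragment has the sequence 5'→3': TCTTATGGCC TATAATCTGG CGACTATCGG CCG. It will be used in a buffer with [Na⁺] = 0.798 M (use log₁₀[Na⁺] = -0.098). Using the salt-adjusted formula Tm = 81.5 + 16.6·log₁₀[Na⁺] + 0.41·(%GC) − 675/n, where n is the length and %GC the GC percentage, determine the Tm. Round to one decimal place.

80.5°C

Length n = 33. Counting bases: A=6, C=9, T=10, G=8
G+C = 17, so %GC = 17/33 × 100 = 51.515%
Salt term: 16.6 × (-0.098) = -1.627
GC term: 0.41 × 51.515 = 21.121; length term: −675/33 = −20.455
Tm = 81.5 + (-1.627) + 21.121 − 20.455 = 80.539 → 80.5°C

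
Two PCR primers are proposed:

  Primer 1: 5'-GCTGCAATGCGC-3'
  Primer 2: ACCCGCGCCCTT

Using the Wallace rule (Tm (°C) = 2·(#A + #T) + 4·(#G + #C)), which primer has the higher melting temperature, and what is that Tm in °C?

Primer 1: A+T=4, G+C=8 → Tm = 2(4)+4(8) = 40°C
Primer 2: A+T=3, G+C=9 → Tm = 2(3)+4(9) = 42°C
40°C vs 42°C → primer 2 is higher.

Primer 2, 42°C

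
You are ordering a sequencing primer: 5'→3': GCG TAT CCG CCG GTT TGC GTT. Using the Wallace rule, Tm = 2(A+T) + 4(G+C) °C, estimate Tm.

68°C

Base counts: A=1, T=7, G=7, C=6
AT pairs contribute 8, GC pairs contribute 13.
Tm = 2(8) + 4(13) = 16 + 52 = 68°C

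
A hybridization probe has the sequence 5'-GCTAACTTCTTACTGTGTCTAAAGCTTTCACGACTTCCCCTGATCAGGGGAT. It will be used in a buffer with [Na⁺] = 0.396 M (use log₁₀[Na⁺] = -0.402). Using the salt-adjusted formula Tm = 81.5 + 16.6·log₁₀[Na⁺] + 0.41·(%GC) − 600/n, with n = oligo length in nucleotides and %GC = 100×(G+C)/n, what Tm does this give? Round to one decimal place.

Length n = 52. Counting bases: A=11, C=14, T=17, G=10
G+C = 24, so %GC = 24/52 × 100 = 46.154%
Salt term: 16.6 × (-0.402) = -6.673
GC term: 0.41 × 46.154 = 18.923; length term: −600/52 = −11.538
Tm = 81.5 + (-6.673) + 18.923 − 11.538 = 82.212 → 82.2°C

82.2°C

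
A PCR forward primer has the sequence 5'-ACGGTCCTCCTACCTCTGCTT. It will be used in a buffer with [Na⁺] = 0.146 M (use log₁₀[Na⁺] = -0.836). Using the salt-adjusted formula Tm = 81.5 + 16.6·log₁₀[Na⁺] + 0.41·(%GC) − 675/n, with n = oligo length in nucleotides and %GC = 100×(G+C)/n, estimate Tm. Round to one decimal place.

Length n = 21. Counting bases: A=2, G=3, C=9, T=7
G+C = 12, so %GC = 12/21 × 100 = 57.143%
Salt term: 16.6 × (-0.836) = -13.878
GC term: 0.41 × 57.143 = 23.429; length term: −675/21 = −32.143
Tm = 81.5 + (-13.878) + 23.429 − 32.143 = 58.908 → 58.9°C

58.9°C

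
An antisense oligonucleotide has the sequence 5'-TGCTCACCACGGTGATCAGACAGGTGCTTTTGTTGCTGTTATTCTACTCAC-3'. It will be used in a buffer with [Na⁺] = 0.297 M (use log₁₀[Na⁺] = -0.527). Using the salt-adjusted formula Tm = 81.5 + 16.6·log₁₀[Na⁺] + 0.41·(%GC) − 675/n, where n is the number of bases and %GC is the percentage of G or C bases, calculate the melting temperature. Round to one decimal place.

Length n = 51. T=18, A=9, G=11, C=13
G+C = 24, so %GC = 24/51 × 100 = 47.059%
Salt term: 16.6 × (-0.527) = -8.748
GC term: 0.41 × 47.059 = 19.294; length term: −675/51 = −13.235
Tm = 81.5 + (-8.748) + 19.294 − 13.235 = 78.811 → 78.8°C

78.8°C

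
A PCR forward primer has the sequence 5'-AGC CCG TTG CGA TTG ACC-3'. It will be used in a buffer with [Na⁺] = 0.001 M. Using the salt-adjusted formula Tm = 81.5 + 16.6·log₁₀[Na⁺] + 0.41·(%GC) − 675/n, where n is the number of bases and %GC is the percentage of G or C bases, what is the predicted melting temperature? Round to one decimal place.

19.3°C

Length n = 18. Scanning the sequence gives T=4, C=6, G=5, A=3.
G+C = 11, so %GC = 11/18 × 100 = 61.111%
Salt term: 16.6 × (-3) = -49.8
GC term: 0.41 × 61.111 = 25.056; length term: −675/18 = −37.5
Tm = 81.5 + (-49.8) + 25.056 − 37.5 = 19.256 → 19.3°C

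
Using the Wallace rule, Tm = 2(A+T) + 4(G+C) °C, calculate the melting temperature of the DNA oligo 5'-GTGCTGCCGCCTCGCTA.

Counting bases: C=7, G=5, T=4, A=1
So N_AT = 5 and N_GC = 12.
Tm = 2×5 + 4×12 = 58°C

58°C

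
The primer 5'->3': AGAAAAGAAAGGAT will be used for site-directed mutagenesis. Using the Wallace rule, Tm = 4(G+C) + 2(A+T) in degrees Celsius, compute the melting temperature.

Base counts: G=4, C=0, A=9, T=1
A+T = 10, G+C = 4
Tm = 4·4 + 2·10 = 16 + 20 = 36°C

36°C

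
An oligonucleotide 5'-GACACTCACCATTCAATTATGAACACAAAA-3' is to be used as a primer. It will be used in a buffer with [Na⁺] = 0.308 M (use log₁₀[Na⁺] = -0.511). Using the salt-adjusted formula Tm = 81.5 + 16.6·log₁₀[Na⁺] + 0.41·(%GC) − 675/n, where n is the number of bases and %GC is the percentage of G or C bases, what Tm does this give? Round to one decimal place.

Length n = 30. Counting bases: G=2, A=14, C=8, T=6
G+C = 10, so %GC = 10/30 × 100 = 33.333%
Salt term: 16.6 × (-0.511) = -8.483
GC term: 0.41 × 33.333 = 13.667; length term: −675/30 = −22.5
Tm = 81.5 + (-8.483) + 13.667 − 22.5 = 64.184 → 64.2°C

64.2°C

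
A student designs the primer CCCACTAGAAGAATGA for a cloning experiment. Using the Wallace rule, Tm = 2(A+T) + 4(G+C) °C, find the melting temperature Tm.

A=7, C=4, G=3, T=2
So N_AT = 9 and N_GC = 7.
Tm = 2×9 + 4×7 = 46°C

46°C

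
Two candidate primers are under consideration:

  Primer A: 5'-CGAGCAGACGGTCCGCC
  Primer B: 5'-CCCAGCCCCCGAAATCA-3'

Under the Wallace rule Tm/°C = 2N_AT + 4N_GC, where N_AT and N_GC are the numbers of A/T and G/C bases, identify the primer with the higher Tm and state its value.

Primer A, 60°C

Primer A: A+T=4, G+C=13 → Tm = 2(4)+4(13) = 60°C
Primer B: A+T=6, G+C=11 → Tm = 2(6)+4(11) = 56°C
60°C vs 56°C → primer A is higher.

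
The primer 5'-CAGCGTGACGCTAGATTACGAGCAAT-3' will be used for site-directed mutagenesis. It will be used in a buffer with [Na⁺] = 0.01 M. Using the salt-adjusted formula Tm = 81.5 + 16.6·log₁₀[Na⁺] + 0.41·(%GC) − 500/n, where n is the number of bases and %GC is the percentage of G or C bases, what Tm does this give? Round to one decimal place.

Length n = 26. Counting bases: G=7, C=6, A=8, T=5
G+C = 13, so %GC = 13/26 × 100 = 50%
Salt term: 16.6 × (-2) = -33.2
GC term: 0.41 × 50 = 20.5; length term: −500/26 = −19.231
Tm = 81.5 + (-33.2) + 20.5 − 19.231 = 49.569 → 49.6°C

49.6°C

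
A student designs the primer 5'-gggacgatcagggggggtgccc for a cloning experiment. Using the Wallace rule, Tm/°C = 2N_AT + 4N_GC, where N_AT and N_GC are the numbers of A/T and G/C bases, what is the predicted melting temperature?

Scanning the sequence gives A=3, C=5, T=2, G=12.
A+T = 5, G+C = 17
Tm = 2(5) + 4(17) = 10 + 68 = 78°C

78°C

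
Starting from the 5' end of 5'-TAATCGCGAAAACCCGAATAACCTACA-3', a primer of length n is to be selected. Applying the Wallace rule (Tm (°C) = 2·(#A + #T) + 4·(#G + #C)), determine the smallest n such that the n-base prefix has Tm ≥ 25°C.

First 8 bases: TAATCGCG → Tm = 24°C (< 25°C)
First 9 bases: TAATCGCGA → Tm = 26°C (≥ 25°C)
Since every base adds ≥2°C, Tm only increases with n, so the threshold is first crossed at n = 9.

n = 9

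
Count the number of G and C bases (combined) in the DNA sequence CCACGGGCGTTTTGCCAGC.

13

Counting bases: C=7, T=4, G=6, A=2
G+C = 6 + 7 = 13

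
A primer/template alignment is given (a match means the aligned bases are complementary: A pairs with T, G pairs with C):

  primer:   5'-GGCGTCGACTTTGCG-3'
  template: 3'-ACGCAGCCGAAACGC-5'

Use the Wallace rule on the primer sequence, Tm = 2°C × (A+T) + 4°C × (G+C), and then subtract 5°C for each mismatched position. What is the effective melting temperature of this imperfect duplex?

Primer base counts: A=1, T=4, G=6, C=4 → A+T=5, G+C=10
Perfect-match Tm = 2(5) + 4(10) = 10 + 40 = 50°C
Mismatches (positions where the bases are not complementary): 2 (at positions 1, 8)
Effective Tm = 50 − 2×5 = 50 − 10 = 40°C

40°C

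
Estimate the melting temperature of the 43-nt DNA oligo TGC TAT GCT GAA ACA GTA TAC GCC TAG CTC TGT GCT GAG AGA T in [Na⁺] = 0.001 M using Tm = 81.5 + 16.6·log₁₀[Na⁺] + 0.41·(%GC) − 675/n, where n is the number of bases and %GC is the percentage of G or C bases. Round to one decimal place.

Length n = 43. C=9, T=12, G=11, A=11
G+C = 20, so %GC = 20/43 × 100 = 46.512%
Salt term: 16.6 × (-3) = -49.8
GC term: 0.41 × 46.512 = 19.07; length term: −675/43 = −15.698
Tm = 81.5 + (-49.8) + 19.07 − 15.698 = 35.072 → 35.1°C

35.1°C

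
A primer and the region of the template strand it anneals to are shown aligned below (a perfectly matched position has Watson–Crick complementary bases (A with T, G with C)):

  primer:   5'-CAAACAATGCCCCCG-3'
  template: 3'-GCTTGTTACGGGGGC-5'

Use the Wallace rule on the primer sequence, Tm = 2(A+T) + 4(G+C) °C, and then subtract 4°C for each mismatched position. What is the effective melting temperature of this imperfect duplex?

Primer base counts: A=5, T=1, G=2, C=7 → A+T=6, G+C=9
Perfect-match Tm = 2(6) + 4(9) = 12 + 36 = 48°C
Mismatches (positions where the bases are not complementary): 1 (at position 2)
Effective Tm = 48 − 1×4 = 48 − 4 = 44°C

44°C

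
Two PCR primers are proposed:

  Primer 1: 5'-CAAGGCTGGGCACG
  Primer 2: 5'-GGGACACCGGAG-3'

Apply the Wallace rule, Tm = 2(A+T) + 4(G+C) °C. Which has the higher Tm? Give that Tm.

Primer 1: A+T=4, G+C=10 → Tm = 2(4)+4(10) = 48°C
Primer 2: A+T=3, G+C=9 → Tm = 2(3)+4(9) = 42°C
48°C vs 42°C → primer 1 is higher.

Primer 1, 48°C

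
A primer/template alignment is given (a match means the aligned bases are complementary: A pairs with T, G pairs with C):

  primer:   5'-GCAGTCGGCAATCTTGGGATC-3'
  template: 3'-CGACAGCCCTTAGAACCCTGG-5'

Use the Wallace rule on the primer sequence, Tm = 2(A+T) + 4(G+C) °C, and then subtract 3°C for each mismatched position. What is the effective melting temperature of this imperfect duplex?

Primer base counts: A=4, T=5, G=7, C=5 → A+T=9, G+C=12
Perfect-match Tm = 2(9) + 4(12) = 18 + 48 = 66°C
Mismatches (positions where the bases are not complementary): 3 (at positions 3, 9, 20)
Effective Tm = 66 − 3×3 = 66 − 9 = 57°C

57°C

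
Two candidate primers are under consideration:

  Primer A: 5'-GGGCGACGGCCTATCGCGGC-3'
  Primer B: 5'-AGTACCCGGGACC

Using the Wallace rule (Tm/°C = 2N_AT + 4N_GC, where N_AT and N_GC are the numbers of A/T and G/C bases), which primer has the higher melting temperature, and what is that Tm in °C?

Primer A: A+T=4, G+C=16 → Tm = 2(4)+4(16) = 72°C
Primer B: A+T=4, G+C=9 → Tm = 2(4)+4(9) = 44°C
72°C vs 44°C → primer A is higher.

Primer A, 72°C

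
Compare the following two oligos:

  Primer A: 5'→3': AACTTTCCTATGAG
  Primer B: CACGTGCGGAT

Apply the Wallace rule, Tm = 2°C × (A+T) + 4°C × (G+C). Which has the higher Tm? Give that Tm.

Primer A: A+T=9, G+C=5 → Tm = 2(9)+4(5) = 38°C
Primer B: A+T=4, G+C=7 → Tm = 2(4)+4(7) = 36°C
38°C vs 36°C → primer A is higher.

Primer A, 38°C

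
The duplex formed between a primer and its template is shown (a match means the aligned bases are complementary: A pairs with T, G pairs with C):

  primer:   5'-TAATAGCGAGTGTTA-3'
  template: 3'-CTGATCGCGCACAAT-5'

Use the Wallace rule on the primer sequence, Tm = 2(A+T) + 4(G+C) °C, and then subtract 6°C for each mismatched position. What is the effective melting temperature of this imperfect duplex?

Primer base counts: A=5, T=5, G=4, C=1 → A+T=10, G+C=5
Perfect-match Tm = 2(10) + 4(5) = 20 + 20 = 40°C
Mismatches (positions where the bases are not complementary): 3 (at positions 1, 3, 9)
Effective Tm = 40 − 3×6 = 40 − 18 = 22°C

22°C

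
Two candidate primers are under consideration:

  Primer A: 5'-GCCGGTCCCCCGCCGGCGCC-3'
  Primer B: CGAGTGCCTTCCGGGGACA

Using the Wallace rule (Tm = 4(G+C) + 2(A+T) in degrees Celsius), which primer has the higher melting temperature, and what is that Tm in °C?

Primer A: A+T=1, G+C=19 → Tm = 2(1)+4(19) = 78°C
Primer B: A+T=6, G+C=13 → Tm = 2(6)+4(13) = 64°C
78°C vs 64°C → primer A is higher.

Primer A, 78°C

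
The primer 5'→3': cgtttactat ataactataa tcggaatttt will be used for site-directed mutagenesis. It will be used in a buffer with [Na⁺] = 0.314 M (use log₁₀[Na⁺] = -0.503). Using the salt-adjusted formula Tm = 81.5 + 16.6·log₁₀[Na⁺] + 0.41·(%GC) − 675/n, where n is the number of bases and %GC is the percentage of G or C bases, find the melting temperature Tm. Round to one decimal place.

Length n = 30. Base counts: T=13, C=4, A=10, G=3
G+C = 7, so %GC = 7/30 × 100 = 23.333%
Salt term: 16.6 × (-0.503) = -8.35
GC term: 0.41 × 23.333 = 9.567; length term: −675/30 = −22.5
Tm = 81.5 + (-8.35) + 9.567 − 22.5 = 60.217 → 60.2°C

60.2°C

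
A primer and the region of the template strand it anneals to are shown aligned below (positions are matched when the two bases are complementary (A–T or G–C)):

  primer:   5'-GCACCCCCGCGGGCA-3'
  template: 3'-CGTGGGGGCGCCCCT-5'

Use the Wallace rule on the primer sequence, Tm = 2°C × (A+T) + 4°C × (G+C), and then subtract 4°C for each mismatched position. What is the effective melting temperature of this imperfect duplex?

52°C

Primer base counts: A=2, T=0, G=5, C=8 → A+T=2, G+C=13
Perfect-match Tm = 2(2) + 4(13) = 4 + 52 = 56°C
Mismatches (positions where the bases are not complementary): 1 (at position 14)
Effective Tm = 56 − 1×4 = 56 − 4 = 52°C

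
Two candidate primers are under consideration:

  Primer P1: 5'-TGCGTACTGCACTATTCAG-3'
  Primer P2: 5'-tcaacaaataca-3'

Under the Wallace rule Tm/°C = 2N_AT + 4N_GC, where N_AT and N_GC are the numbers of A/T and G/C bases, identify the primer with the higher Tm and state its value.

Primer P1, 56°C

Primer P1: A+T=10, G+C=9 → Tm = 2(10)+4(9) = 56°C
Primer P2: A+T=9, G+C=3 → Tm = 2(9)+4(3) = 30°C
56°C vs 30°C → primer P1 is higher.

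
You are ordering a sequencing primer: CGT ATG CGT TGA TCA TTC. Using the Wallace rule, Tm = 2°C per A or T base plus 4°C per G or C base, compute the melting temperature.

Scanning the sequence gives A=3, C=4, G=4, T=7.
AT pairs contribute 10, GC pairs contribute 8.
Tm = 2(10) + 4(8) = 20 + 32 = 52°C

52°C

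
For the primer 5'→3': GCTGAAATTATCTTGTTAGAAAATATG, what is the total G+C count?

Counting bases: T=10, C=2, G=5, A=10
G+C = 5 + 2 = 7

7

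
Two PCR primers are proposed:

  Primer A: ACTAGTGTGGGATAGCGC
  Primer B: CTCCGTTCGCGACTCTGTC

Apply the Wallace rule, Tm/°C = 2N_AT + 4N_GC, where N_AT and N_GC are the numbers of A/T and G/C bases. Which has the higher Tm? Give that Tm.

Primer A: A+T=8, G+C=10 → Tm = 2(8)+4(10) = 56°C
Primer B: A+T=7, G+C=12 → Tm = 2(7)+4(12) = 62°C
56°C vs 62°C → primer B is higher.

Primer B, 62°C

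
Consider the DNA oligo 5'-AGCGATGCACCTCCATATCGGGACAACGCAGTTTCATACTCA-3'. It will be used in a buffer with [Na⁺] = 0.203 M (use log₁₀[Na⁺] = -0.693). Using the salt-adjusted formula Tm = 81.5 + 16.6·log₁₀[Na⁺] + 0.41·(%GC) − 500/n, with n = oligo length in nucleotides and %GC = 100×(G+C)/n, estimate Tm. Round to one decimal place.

78.6°C

Length n = 42. T=9, C=13, G=8, A=12
G+C = 21, so %GC = 21/42 × 100 = 50%
Salt term: 16.6 × (-0.693) = -11.504
GC term: 0.41 × 50 = 20.5; length term: −500/42 = −11.905
Tm = 81.5 + (-11.504) + 20.5 − 11.905 = 78.591 → 78.6°C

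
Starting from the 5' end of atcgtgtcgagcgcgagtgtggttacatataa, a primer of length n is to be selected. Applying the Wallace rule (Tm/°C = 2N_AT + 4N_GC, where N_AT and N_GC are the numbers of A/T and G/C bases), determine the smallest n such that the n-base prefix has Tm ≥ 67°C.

First 20 bases: ATCGTGTCGAGCGCGAGTGT → Tm = 64°C (< 67°C)
First 21 bases: ATCGTGTCGAGCGCGAGTGTG → Tm = 68°C (≥ 67°C)
Each additional base adds 2°C (A/T) or 4°C (G/C), so Tm is non-decreasing in n; n = 21 is the first length to reach 67°C.

n = 21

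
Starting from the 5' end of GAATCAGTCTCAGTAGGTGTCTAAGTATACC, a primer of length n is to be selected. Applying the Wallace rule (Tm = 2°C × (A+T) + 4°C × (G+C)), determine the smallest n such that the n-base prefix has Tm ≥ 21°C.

First 7 bases: GAATCAG → Tm = 20°C (< 21°C)
First 8 bases: GAATCAGT → Tm = 22°C (≥ 21°C)
Each additional base adds 2°C (A/T) or 4°C (G/C), so Tm is non-decreasing in n; n = 8 is the first length to reach 21°C.

n = 8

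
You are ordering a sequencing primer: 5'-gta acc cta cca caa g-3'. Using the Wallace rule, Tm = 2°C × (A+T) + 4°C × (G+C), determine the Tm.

Scanning the sequence gives T=2, G=2, C=6, A=6.
So N_AT = 8 and N_GC = 8.
Tm = 2×8 + 4×8 = 48°C

48°C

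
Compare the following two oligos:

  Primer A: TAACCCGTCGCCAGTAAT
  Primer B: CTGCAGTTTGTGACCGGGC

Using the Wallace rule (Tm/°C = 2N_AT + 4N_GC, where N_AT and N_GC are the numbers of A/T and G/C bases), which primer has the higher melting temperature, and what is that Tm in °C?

Primer B, 62°C

Primer A: A+T=9, G+C=9 → Tm = 2(9)+4(9) = 54°C
Primer B: A+T=7, G+C=12 → Tm = 2(7)+4(12) = 62°C
54°C vs 62°C → primer B is higher.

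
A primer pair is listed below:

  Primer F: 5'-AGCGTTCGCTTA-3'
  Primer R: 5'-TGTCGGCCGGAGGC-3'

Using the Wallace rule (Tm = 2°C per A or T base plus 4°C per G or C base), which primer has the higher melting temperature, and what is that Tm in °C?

Primer R, 50°C

Primer F: A+T=6, G+C=6 → Tm = 2(6)+4(6) = 36°C
Primer R: A+T=3, G+C=11 → Tm = 2(3)+4(11) = 50°C
36°C vs 50°C → primer R is higher.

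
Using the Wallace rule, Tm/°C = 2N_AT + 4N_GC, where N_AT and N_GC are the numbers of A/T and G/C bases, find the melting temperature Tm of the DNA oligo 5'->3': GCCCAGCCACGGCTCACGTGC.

74°C

Base counts: G=6, C=10, A=3, T=2
A+T = 5, G+C = 16
Tm = 2(5) + 4(16) = 10 + 64 = 74°C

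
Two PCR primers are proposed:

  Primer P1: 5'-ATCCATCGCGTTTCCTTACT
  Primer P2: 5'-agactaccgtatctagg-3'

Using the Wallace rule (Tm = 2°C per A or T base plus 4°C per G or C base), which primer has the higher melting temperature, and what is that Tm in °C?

Primer P1, 58°C

Primer P1: A+T=11, G+C=9 → Tm = 2(11)+4(9) = 58°C
Primer P2: A+T=9, G+C=8 → Tm = 2(9)+4(8) = 50°C
58°C vs 50°C → primer P1 is higher.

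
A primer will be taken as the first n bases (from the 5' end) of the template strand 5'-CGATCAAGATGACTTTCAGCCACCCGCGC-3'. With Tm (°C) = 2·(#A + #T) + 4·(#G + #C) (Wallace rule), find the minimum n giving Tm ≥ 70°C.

n = 24

First 23 bases: CGATCAAGATGACTTTCAGCCAC → Tm = 68°C (< 70°C)
First 24 bases: CGATCAAGATGACTTTCAGCCACC → Tm = 72°C (≥ 70°C)
Since every base adds ≥2°C, Tm only increases with n, so the threshold is first crossed at n = 24.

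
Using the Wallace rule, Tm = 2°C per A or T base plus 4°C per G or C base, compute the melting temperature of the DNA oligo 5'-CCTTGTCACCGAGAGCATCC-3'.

64°C

Base counts: C=8, A=4, G=4, T=4
AT pairs contribute 8, GC pairs contribute 12.
Tm = 4·12 + 2·8 = 48 + 16 = 64°C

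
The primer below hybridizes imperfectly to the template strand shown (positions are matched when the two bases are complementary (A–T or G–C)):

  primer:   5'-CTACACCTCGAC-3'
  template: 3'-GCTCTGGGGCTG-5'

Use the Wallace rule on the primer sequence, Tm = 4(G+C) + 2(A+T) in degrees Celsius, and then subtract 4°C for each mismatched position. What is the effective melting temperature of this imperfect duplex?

Primer base counts: A=3, T=2, G=1, C=6 → A+T=5, G+C=7
Perfect-match Tm = 2(5) + 4(7) = 10 + 28 = 38°C
Mismatches (positions where the bases are not complementary): 3 (at positions 2, 4, 8)
Effective Tm = 38 − 3×4 = 38 − 12 = 26°C

26°C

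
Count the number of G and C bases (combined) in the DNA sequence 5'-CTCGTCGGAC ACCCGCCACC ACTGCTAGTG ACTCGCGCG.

Scanning the sequence gives C=17, T=6, A=6, G=10.
G+C = 10 + 17 = 27

27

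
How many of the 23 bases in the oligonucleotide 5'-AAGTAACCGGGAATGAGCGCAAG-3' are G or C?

Base counts: C=4, T=2, G=8, A=9
G+C = 8 + 4 = 12

12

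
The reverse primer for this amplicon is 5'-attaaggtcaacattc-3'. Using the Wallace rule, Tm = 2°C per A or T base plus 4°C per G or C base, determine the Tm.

Base counts: A=6, T=5, C=3, G=2
A+T = 11, G+C = 5
Tm = 2×11 + 4×5 = 42°C

42°C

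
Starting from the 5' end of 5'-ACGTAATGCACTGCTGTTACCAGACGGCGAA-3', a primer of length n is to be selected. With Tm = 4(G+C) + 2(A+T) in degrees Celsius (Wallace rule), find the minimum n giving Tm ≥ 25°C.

n = 9

First 8 bases: ACGTAATG → Tm = 22°C (< 25°C)
First 9 bases: ACGTAATGC → Tm = 26°C (≥ 25°C)
Since every base adds ≥2°C, Tm only increases with n, so the threshold is first crossed at n = 9.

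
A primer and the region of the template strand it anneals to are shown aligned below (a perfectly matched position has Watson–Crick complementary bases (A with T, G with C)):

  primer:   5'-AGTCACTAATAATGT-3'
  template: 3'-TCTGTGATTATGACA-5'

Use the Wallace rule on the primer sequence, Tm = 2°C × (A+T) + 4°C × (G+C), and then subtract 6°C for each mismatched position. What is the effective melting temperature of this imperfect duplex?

26°C

Primer base counts: A=6, T=5, G=2, C=2 → A+T=11, G+C=4
Perfect-match Tm = 2(11) + 4(4) = 22 + 16 = 38°C
Mismatches (positions where the bases are not complementary): 2 (at positions 3, 12)
Effective Tm = 38 − 2×6 = 38 − 12 = 26°C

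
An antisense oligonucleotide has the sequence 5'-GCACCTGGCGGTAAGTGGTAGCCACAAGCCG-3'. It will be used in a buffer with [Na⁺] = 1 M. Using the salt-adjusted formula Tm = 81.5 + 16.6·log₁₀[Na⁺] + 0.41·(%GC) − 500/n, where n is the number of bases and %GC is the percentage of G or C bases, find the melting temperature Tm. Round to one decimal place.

Length n = 31. G=11, C=9, T=4, A=7
G+C = 20, so %GC = 20/31 × 100 = 64.516%
Salt term: 16.6 × (0) = 0
GC term: 0.41 × 64.516 = 26.452; length term: −500/31 = −16.129
Tm = 81.5 + (0) + 26.452 − 16.129 = 91.823 → 91.8°C

91.8°C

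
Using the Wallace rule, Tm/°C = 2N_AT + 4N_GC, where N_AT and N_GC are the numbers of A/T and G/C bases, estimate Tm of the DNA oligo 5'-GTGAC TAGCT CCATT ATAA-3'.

Base counts: G=3, A=6, C=4, T=6
A+T = 12, G+C = 7
Tm = 4·7 + 2·12 = 28 + 24 = 52°C

52°C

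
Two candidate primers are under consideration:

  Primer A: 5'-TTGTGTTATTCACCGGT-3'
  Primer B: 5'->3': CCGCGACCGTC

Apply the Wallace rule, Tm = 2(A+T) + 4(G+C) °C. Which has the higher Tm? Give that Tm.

Primer A: A+T=10, G+C=7 → Tm = 2(10)+4(7) = 48°C
Primer B: A+T=2, G+C=9 → Tm = 2(2)+4(9) = 40°C
48°C vs 40°C → primer A is higher.

Primer A, 48°C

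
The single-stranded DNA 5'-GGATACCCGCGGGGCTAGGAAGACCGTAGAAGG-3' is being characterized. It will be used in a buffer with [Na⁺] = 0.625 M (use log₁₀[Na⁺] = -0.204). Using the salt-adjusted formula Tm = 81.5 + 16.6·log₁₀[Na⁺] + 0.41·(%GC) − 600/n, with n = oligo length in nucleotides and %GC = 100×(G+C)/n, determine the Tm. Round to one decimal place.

Length n = 33. Base counts: G=14, T=3, C=7, A=9
G+C = 21, so %GC = 21/33 × 100 = 63.636%
Salt term: 16.6 × (-0.204) = -3.386
GC term: 0.41 × 63.636 = 26.091; length term: −600/33 = −18.182
Tm = 81.5 + (-3.386) + 26.091 − 18.182 = 86.023 → 86.0°C

86.0°C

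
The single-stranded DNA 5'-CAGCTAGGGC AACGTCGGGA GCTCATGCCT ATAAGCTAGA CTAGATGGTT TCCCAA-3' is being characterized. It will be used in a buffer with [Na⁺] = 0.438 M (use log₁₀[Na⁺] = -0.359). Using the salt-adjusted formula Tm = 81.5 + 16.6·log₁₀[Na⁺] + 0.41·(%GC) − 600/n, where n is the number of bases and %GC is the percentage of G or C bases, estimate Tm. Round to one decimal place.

86.1°C

Length n = 56. G=15, A=15, T=12, C=14
G+C = 29, so %GC = 29/56 × 100 = 51.786%
Salt term: 16.6 × (-0.359) = -5.959
GC term: 0.41 × 51.786 = 21.232; length term: −600/56 = −10.714
Tm = 81.5 + (-5.959) + 21.232 − 10.714 = 86.059 → 86.1°C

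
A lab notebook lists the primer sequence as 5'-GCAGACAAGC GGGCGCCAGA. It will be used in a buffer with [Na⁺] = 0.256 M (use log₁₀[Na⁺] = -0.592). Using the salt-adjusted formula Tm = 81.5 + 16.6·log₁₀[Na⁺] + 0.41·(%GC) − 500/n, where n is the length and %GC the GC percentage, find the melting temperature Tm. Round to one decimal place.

Length n = 20. Base counts: T=0, A=6, G=8, C=6
G+C = 14, so %GC = 14/20 × 100 = 70%
Salt term: 16.6 × (-0.592) = -9.827
GC term: 0.41 × 70 = 28.7; length term: −500/20 = −25
Tm = 81.5 + (-9.827) + 28.7 − 25 = 75.373 → 75.4°C

75.4°C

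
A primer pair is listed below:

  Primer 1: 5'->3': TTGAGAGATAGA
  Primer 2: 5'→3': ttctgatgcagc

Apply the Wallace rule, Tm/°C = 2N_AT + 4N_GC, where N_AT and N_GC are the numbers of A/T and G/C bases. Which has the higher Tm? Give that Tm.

Primer 2, 36°C

Primer 1: A+T=8, G+C=4 → Tm = 2(8)+4(4) = 32°C
Primer 2: A+T=6, G+C=6 → Tm = 2(6)+4(6) = 36°C
32°C vs 36°C → primer 2 is higher.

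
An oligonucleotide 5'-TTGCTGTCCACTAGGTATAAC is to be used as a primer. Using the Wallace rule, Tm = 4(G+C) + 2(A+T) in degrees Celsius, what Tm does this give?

60°C

Scanning the sequence gives G=4, T=7, A=5, C=5.
AT pairs contribute 12, GC pairs contribute 9.
Tm = 4·9 + 2·12 = 36 + 24 = 60°C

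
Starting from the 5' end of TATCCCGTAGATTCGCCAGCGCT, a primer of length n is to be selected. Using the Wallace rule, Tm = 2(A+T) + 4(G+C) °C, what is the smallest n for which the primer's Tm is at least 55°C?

First 18 bases: TATCCCGTAGATTCGCCA → Tm = 54°C (< 55°C)
First 19 bases: TATCCCGTAGATTCGCCAG → Tm = 58°C (≥ 55°C)
Each additional base adds 2°C (A/T) or 4°C (G/C), so Tm is non-decreasing in n; n = 19 is the first length to reach 55°C.

n = 19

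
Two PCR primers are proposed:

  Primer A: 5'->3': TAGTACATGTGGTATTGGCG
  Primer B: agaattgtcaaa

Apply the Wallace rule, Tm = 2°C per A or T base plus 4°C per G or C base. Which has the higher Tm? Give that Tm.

Primer A: A+T=11, G+C=9 → Tm = 2(11)+4(9) = 58°C
Primer B: A+T=9, G+C=3 → Tm = 2(9)+4(3) = 30°C
58°C vs 30°C → primer A is higher.

Primer A, 58°C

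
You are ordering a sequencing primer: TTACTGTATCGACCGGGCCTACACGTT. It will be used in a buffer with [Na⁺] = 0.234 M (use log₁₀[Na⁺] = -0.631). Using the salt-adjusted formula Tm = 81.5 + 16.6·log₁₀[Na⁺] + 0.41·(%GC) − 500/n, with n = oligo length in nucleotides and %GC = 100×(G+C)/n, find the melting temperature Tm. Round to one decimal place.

Length n = 27. Counting bases: A=5, G=6, C=8, T=8
G+C = 14, so %GC = 14/27 × 100 = 51.852%
Salt term: 16.6 × (-0.631) = -10.475
GC term: 0.41 × 51.852 = 21.259; length term: −500/27 = −18.519
Tm = 81.5 + (-10.475) + 21.259 − 18.519 = 73.765 → 73.8°C

73.8°C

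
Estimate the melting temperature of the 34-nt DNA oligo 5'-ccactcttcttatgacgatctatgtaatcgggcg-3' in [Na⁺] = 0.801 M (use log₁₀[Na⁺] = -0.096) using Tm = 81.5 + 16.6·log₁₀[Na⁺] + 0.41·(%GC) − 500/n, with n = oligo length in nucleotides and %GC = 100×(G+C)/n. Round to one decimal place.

Length n = 34. Scanning the sequence gives G=7, C=9, A=7, T=11.
G+C = 16, so %GC = 16/34 × 100 = 47.059%
Salt term: 16.6 × (-0.096) = -1.594
GC term: 0.41 × 47.059 = 19.294; length term: −500/34 = −14.706
Tm = 81.5 + (-1.594) + 19.294 − 14.706 = 84.494 → 84.5°C

84.5°C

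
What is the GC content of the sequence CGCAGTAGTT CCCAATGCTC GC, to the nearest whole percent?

Base counts: T=5, G=5, C=8, A=4
G+C = 5 + 8 = 13 out of 22 bases
%GC = 13/22 × 100 = 59.09% ≈ 59%

59%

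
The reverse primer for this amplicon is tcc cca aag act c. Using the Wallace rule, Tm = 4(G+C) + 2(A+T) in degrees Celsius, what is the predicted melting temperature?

Counting bases: A=4, G=1, C=6, T=2
AT pairs contribute 6, GC pairs contribute 7.
Tm = 2(6) + 4(7) = 12 + 28 = 40°C

40°C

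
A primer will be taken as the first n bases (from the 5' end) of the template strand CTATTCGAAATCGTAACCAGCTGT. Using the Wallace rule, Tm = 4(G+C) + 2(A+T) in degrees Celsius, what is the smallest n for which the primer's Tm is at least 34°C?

First 12 bases: CTATTCGAAATC → Tm = 32°C (< 34°C)
First 13 bases: CTATTCGAAATCG → Tm = 36°C (≥ 34°C)
Since every base adds ≥2°C, Tm only increases with n, so the threshold is first crossed at n = 13.

n = 13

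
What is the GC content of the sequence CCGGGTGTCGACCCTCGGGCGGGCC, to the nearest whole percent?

84%

Scanning the sequence gives C=10, G=11, T=3, A=1.
G+C = 11 + 10 = 21 out of 25 bases
%GC = 21/25 × 100 = 84% ≈ 84%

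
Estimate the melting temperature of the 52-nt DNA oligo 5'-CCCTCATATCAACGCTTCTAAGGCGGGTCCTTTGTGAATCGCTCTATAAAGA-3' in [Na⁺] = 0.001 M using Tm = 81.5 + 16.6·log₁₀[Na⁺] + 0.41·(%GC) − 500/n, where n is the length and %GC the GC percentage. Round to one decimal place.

Length n = 52. C=14, G=10, A=13, T=15
G+C = 24, so %GC = 24/52 × 100 = 46.154%
Salt term: 16.6 × (-3) = -49.8
GC term: 0.41 × 46.154 = 18.923; length term: −500/52 = −9.615
Tm = 81.5 + (-49.8) + 18.923 − 9.615 = 41.008 → 41.0°C

41.0°C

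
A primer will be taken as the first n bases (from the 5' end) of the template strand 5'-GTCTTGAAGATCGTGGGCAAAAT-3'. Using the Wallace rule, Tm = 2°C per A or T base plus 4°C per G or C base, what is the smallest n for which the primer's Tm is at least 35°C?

n = 13

First 12 bases: GTCTTGAAGATC → Tm = 34°C (< 35°C)
First 13 bases: GTCTTGAAGATCG → Tm = 38°C (≥ 35°C)
Each additional base adds 2°C (A/T) or 4°C (G/C), so Tm is non-decreasing in n; n = 13 is the first length to reach 35°C.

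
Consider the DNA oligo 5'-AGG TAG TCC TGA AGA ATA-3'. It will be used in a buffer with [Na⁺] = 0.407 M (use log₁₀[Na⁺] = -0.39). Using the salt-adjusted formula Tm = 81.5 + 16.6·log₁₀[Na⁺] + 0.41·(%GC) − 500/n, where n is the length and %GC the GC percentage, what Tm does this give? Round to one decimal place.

63.2°C

Length n = 18. Counting bases: A=7, T=4, C=2, G=5
G+C = 7, so %GC = 7/18 × 100 = 38.889%
Salt term: 16.6 × (-0.39) = -6.474
GC term: 0.41 × 38.889 = 15.944; length term: −500/18 = −27.778
Tm = 81.5 + (-6.474) + 15.944 − 27.778 = 63.192 → 63.2°C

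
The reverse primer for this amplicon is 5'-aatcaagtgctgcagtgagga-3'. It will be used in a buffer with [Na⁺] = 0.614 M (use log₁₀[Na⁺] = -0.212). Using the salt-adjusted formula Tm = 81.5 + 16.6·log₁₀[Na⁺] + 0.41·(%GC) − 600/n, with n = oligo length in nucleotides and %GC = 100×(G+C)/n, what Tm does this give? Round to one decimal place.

Length n = 21. Counting bases: G=7, T=4, C=3, A=7
G+C = 10, so %GC = 10/21 × 100 = 47.619%
Salt term: 16.6 × (-0.212) = -3.519
GC term: 0.41 × 47.619 = 19.524; length term: −600/21 = −28.571
Tm = 81.5 + (-3.519) + 19.524 − 28.571 = 68.934 → 68.9°C

68.9°C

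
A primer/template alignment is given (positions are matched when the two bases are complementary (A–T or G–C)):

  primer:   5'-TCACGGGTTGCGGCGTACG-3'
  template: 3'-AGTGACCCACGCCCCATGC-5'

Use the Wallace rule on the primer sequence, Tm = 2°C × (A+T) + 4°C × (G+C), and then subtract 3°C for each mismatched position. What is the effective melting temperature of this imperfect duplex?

55°C

Primer base counts: A=2, T=4, G=8, C=5 → A+T=6, G+C=13
Perfect-match Tm = 2(6) + 4(13) = 12 + 52 = 64°C
Mismatches (positions where the bases are not complementary): 3 (at positions 5, 8, 14)
Effective Tm = 64 − 3×3 = 64 − 9 = 55°C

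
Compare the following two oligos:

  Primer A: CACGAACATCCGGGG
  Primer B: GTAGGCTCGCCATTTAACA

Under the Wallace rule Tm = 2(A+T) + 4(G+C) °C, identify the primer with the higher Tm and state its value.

Primer A: A+T=5, G+C=10 → Tm = 2(5)+4(10) = 50°C
Primer B: A+T=10, G+C=9 → Tm = 2(10)+4(9) = 56°C
50°C vs 56°C → primer B is higher.

Primer B, 56°C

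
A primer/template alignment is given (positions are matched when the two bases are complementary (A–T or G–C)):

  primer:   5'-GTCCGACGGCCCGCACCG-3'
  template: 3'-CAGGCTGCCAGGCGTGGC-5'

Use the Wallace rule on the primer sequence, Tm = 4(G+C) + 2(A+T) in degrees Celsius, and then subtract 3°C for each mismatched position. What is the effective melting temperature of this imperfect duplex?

63°C

Primer base counts: A=2, T=1, G=6, C=9 → A+T=3, G+C=15
Perfect-match Tm = 2(3) + 4(15) = 6 + 60 = 66°C
Mismatches (positions where the bases are not complementary): 1 (at position 10)
Effective Tm = 66 − 1×3 = 66 − 3 = 63°C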